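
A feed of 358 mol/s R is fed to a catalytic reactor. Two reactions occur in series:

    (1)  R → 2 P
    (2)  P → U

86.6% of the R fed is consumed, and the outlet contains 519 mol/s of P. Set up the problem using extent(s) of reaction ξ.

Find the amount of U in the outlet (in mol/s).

Conversion of R: R consumed = 1ξ₁ = 0.866 × 358 → ξ₁ = 310 mol/s.
P balance: n_P = 0 + 2ξ₁ − 1ξ₂ = 519 → ξ₂ = (2·310 − 519)/1 = 101.1 mol/s.
Outlet amounts (n = n₀ + Σ ν·ξ):
  R: 358 − 1(310) = 47.97
  P: 0 + 2(310) − 1(101.1) = 519
  U: 0 + 1(101.1) = 101.1

101 mol/s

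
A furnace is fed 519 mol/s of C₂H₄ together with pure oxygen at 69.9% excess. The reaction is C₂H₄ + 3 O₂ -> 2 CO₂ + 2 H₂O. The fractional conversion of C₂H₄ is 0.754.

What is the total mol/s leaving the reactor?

Stoichiometric O₂ = 3 × 519 = 1557 mol/s; O₂ fed = 1557 × 1.699 = 2645 mol/s.
Fuel reacted = 0.754 × 519 → ξ = 391.3 mol/s.
Outlet (n = n₀ + ν ξ):
  C₂H₄: 519 − 1(391.3) = 127.7
  O₂: 2645 − 3(391.3) = 1471
  CO₂: 0 + 2(391.3) = 782.7
  H₂O: 0 + 2(391.3) = 782.7
Total out = 127.7 + 1471 + 782.7 + 782.7 = 3164 mol/s.

3160 mol/s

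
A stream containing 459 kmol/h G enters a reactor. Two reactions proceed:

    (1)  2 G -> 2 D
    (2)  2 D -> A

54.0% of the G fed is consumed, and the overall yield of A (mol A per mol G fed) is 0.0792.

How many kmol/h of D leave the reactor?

Conversion of G: G consumed = 2ξ₁ = 0.54 × 459 → ξ₁ = 123.9 kmol/h.
Yield of A: 1ξ₂ / 459 = 0.0792 → ξ₂ = 36.35 kmol/h.
Outlet amounts (n = n₀ + Σ ν·ξ):
  G: 459 − 2(123.9) = 211.1
  D: 0 + 2(123.9) − 2(36.35) = 175.2
  A: 0 + 1(36.35) = 36.35

175 kmol/h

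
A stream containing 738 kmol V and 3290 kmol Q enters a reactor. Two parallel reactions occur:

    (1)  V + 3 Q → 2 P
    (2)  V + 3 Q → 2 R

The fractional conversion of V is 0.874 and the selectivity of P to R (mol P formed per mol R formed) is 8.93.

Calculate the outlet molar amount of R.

Conversion of V: V consumed = 0.874 × 738 = 645 kmol = 1ξ₁ + 1ξ₂.
Selectivity: 2ξ₁ / (2ξ₂) = 8.93 → ξ₁ = 8.93 ξ₂.
Substitute: (1·8.93 + 1) ξ₂ = 645 → ξ₂ = 64.96 kmol, ξ₁ = 580.1 kmol.
Outlet amounts (n = n₀ + Σ ν·ξ):
  V: 738 − 1(580.1) − 1(64.96) = 92.99
  Q: 3290 − 3(580.1) − 3(64.96) = 1355
  P: 0 + 2(580.1) = 1160
  R: 0 + 2(64.96) = 129.9

130 kmol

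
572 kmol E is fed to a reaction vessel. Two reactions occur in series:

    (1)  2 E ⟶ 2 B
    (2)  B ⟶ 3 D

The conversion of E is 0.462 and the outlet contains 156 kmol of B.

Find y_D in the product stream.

Conversion of E: E consumed = 2ξ₁ = 0.462 × 572 → ξ₁ = 132.1 kmol.
B balance: n_B = 0 + 2ξ₁ − 1ξ₂ = 156 → ξ₂ = (2·132.1 − 156)/1 = 108.3 kmol.
Outlet amounts (n = n₀ + Σ ν·ξ):
  E: 572 − 2(132.1) = 307.7
  B: 0 + 2(132.1) − 1(108.3) = 156
  D: 0 + 3(108.3) = 324.8
Total out = 788.5 kmol; y_D = 324.8 / 788.5 = 0.4119.

0.412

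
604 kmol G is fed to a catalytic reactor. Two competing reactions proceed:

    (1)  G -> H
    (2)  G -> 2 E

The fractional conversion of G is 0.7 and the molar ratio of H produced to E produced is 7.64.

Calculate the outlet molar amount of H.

397 kmol

Conversion of G: G consumed = 0.7 × 604 = 422.8 kmol = 1ξ₁ + 1ξ₂.
Selectivity: 1ξ₁ / (2ξ₂) = 7.64 → ξ₁ = 15.28 ξ₂.
Substitute: (1·15.28 + 1) ξ₂ = 422.8 → ξ₂ = 25.97 kmol, ξ₁ = 396.8 kmol.
Outlet amounts (n = n₀ + Σ ν·ξ):
  G: 604 − 1(396.8) − 1(25.97) = 181.2
  H: 0 + 1(396.8) = 396.8
  E: 0 + 2(25.97) = 51.94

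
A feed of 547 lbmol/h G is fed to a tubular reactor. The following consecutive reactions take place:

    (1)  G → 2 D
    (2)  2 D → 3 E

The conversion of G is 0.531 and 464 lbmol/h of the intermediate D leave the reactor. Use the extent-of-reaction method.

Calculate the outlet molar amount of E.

175 lbmol/h

Conversion of G: G consumed = 1ξ₁ = 0.531 × 547 → ξ₁ = 290.5 lbmol/h.
D balance: n_D = 0 + 2ξ₁ − 2ξ₂ = 464 → ξ₂ = (2·290.5 − 464)/2 = 58.46 lbmol/h.
Outlet amounts (n = n₀ + Σ ν·ξ):
  G: 547 − 1(290.5) = 256.5
  D: 0 + 2(290.5) − 2(58.46) = 464
  E: 0 + 3(58.46) = 175.4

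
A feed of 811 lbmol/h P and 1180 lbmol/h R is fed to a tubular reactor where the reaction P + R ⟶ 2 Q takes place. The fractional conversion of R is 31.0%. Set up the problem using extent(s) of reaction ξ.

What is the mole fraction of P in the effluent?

R reacted = 0.31 × 1180 = 365.8 lbmol/h; ν_R = −1, so ξ = 365.8/1 = 365.8 lbmol/h.
Outlet amounts (n = n₀ + ν ξ):
  P: 811 − 1(365.8) = 445.2
  R: 1180 − 1(365.8) = 814.2
  Q: 0 + 2(365.8) = 731.6
Total out = 1991 lbmol/h; y_P = 445.2 / 1991 = 0.2236.

0.224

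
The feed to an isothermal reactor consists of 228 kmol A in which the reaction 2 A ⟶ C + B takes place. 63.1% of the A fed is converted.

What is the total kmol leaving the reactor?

228 kmol

A reacted = 0.631 × 228 = 143.9 kmol; ν_A = −2, so ξ = 143.9/2 = 71.93 kmol.
Outlet amounts (n = n₀ + ν ξ):
  A: 228 − 2(71.93) = 84.13
  C: 0 + 1(71.93) = 71.93
  B: 0 + 1(71.93) = 71.93
Total out = 84.13 + 71.93 + 71.93 = 228 kmol.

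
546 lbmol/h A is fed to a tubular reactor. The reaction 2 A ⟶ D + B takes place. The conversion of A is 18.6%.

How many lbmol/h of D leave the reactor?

A reacted = 0.186 × 546 = 101.6 lbmol/h; ν_A = −2, so ξ = 101.6/2 = 50.78 lbmol/h.
Outlet amounts (n = n₀ + ν ξ):
  A: 546 − 2(50.78) = 444.4
  D: 0 + 1(50.78) = 50.78
  B: 0 + 1(50.78) = 50.78

50.8 lbmol/h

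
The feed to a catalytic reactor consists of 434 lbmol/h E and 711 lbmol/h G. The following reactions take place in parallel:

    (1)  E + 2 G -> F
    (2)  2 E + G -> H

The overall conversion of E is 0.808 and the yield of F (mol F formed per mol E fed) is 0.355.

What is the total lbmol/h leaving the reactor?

Yield of F: 1ξ₁ / 434 = 0.355 → ξ₁ = 154.1 lbmol/h.
Conversion of E: 1ξ₁ + 2ξ₂ = 0.808 × 434 = 350.7 → ξ₂ = 98.3 lbmol/h.
Outlet amounts (n = n₀ + Σ ν·ξ):
  E: 434 − 1(154.1) − 2(98.3) = 83.33
  G: 711 − 2(154.1) − 1(98.3) = 304.6
  F: 0 + 1(154.1) = 154.1
  H: 0 + 1(98.3) = 98.3
Total out = 83.33 + 304.6 + 154.1 + 98.3 = 640.3 lbmol/h.

640 lbmol/h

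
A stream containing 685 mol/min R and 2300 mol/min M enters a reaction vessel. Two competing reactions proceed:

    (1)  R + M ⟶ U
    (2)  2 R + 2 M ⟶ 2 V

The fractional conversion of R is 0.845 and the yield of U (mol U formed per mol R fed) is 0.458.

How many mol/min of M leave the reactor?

1720 mol/min

Yield of U: 1ξ₁ / 685 = 0.458 → ξ₁ = 313.7 mol/min.
Conversion of R: 1ξ₁ + 2ξ₂ = 0.845 × 685 = 578.8 → ξ₂ = 132.5 mol/min.
Outlet amounts (n = n₀ + Σ ν·ξ):
  R: 685 − 1(313.7) − 2(132.5) = 106.2
  M: 2300 − 1(313.7) − 2(132.5) = 1721
  U: 0 + 1(313.7) = 313.7
  V: 0 + 2(132.5) = 265.1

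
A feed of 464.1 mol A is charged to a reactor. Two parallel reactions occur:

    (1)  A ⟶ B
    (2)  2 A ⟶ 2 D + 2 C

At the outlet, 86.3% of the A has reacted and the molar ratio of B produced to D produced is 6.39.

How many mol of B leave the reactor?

346 mol

Conversion of A: A consumed = 0.863 × 464.1 = 400.5 mol = 1ξ₁ + 2ξ₂.
Selectivity: 1ξ₁ / (2ξ₂) = 6.39 → ξ₁ = 12.78 ξ₂.
Substitute: (1·12.78 + 2) ξ₂ = 400.5 → ξ₂ = 27.1 mol, ξ₁ = 346.3 mol.
Outlet amounts (n = n₀ + Σ ν·ξ):
  A: 464.1 − 1(346.3) − 2(27.1) = 63.58
  B: 0 + 1(346.3) = 346.3
  D: 0 + 2(27.1) = 54.2
  C: 0 + 2(27.1) = 54.2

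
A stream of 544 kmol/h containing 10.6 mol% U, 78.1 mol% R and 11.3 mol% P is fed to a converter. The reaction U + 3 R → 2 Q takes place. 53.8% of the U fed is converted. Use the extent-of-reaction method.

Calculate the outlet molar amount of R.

332 kmol/h

U reacted = 0.538 × 57.66 = 31.02 kmol/h; ν_U = −1, so ξ = 31.02/1 = 31.02 kmol/h.
Outlet amounts (n = n₀ + ν ξ):
  U: 57.66 − 1(31.02) = 26.64
  R: 424.9 − 3(31.02) = 331.8
  Q: 0 + 2(31.02) = 62.05
  P: 61.47 (inert)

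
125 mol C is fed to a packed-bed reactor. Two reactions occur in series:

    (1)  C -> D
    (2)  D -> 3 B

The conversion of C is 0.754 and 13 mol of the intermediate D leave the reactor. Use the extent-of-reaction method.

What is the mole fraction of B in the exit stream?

0.848

Conversion of C: C consumed = 1ξ₁ = 0.754 × 125 → ξ₁ = 94.25 mol.
D balance: n_D = 0 + 1ξ₁ − 1ξ₂ = 13 → ξ₂ = (1·94.25 − 13)/1 = 81.25 mol.
Outlet amounts (n = n₀ + Σ ν·ξ):
  C: 125 − 1(94.25) = 30.75
  D: 0 + 1(94.25) − 1(81.25) = 13
  B: 0 + 3(81.25) = 243.8
Total out = 287.5 mol; y_B = 243.8 / 287.5 = 0.8478.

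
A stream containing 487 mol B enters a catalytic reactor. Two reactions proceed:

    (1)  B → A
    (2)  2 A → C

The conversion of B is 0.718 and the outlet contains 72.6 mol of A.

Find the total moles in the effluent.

348 mol

Conversion of B: B consumed = 1ξ₁ = 0.718 × 487 → ξ₁ = 349.7 mol.
A balance: n_A = 0 + 1ξ₁ − 2ξ₂ = 72.6 → ξ₂ = (1·349.7 − 72.6)/2 = 138.5 mol.
Outlet amounts (n = n₀ + Σ ν·ξ):
  B: 487 − 1(349.7) = 137.3
  A: 0 + 1(349.7) − 2(138.5) = 72.6
  C: 0 + 1(138.5) = 138.5
Total out = 137.3 + 72.6 + 138.5 = 348.5 mol.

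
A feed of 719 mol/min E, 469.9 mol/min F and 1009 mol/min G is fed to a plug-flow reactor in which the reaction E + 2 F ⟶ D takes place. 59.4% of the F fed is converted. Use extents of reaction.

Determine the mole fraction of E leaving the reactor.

0.302

F reacted = 0.594 × 469.9 = 279.1 mol/min; ν_F = −2, so ξ = 279.1/2 = 139.6 mol/min.
Outlet amounts (n = n₀ + ν ξ):
  E: 719 − 1(139.6) = 579.4
  F: 469.9 − 2(139.6) = 190.8
  D: 0 + 1(139.6) = 139.6
  G: 1009 (inert)
Total out = 1919 mol/min; y_E = 579.4 / 1919 = 0.302.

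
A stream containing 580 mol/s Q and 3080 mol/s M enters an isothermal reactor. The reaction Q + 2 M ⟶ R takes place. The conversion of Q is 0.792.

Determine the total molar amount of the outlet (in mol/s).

2740 mol/s

Q reacted = 0.792 × 580 = 459.4 mol/s; ν_Q = −1, so ξ = 459.4/1 = 459.4 mol/s.
Outlet amounts (n = n₀ + ν ξ):
  Q: 580 − 1(459.4) = 120.6
  M: 3080 − 2(459.4) = 2161
  R: 0 + 1(459.4) = 459.4
Total out = 120.6 + 2161 + 459.4 = 2741 mol/s.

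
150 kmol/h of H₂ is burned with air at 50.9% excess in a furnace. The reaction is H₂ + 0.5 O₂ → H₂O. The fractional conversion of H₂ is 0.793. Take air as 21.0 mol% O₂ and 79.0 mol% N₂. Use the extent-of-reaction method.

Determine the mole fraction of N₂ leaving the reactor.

0.676

Stoichiometric O₂ = 0.5 × 150 = 75 kmol/h; O₂ fed = 75 × 1.509 = 113.2 kmol/h.
N₂ fed = 113.2 × 79/21 = 425.8 kmol/h.
Fuel reacted = 0.793 × 150 → ξ = 119 kmol/h.
Outlet (n = n₀ + ν ξ):
  H₂: 150 − 1(119) = 31.05
  O₂: 113.2 − 0.5(119) = 53.7
  N₂: 425.8 (inert)
  H₂O: 0 + 1(119) = 119
Total out = 629.5 kmol/h; y_N₂ = 425.8 / 629.5 = 0.6764.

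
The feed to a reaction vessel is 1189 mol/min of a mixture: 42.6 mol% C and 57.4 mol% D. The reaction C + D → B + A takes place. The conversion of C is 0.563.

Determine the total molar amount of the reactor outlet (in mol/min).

1190 mol/min

C reacted = 0.563 × 506.5 = 285.2 mol/min; ν_C = −1, so ξ = 285.2/1 = 285.2 mol/min.
Outlet amounts (n = n₀ + ν ξ):
  C: 506.5 − 1(285.2) = 221.3
  D: 682.5 − 1(285.2) = 397.3
  B: 0 + 1(285.2) = 285.2
  A: 0 + 1(285.2) = 285.2
Total out = 221.3 + 397.3 + 285.2 + 285.2 = 1189 mol/min.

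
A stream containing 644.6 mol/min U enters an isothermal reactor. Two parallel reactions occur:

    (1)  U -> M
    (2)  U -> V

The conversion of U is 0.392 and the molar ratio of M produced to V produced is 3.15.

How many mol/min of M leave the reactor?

Conversion of U: U consumed = 0.392 × 644.6 = 252.7 mol/min = 1ξ₁ + 1ξ₂.
Selectivity: 1ξ₁ / (1ξ₂) = 3.15 → ξ₁ = 3.15 ξ₂.
Substitute: (1·3.15 + 1) ξ₂ = 252.7 → ξ₂ = 60.89 mol/min, ξ₁ = 191.8 mol/min.
Outlet amounts (n = n₀ + Σ ν·ξ):
  U: 644.6 − 1(191.8) − 1(60.89) = 391.9
  M: 0 + 1(191.8) = 191.8
  V: 0 + 1(60.89) = 60.89

192 mol/min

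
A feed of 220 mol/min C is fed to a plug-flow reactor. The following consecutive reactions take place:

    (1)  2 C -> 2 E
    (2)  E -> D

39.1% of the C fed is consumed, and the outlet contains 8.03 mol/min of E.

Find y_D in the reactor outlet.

Conversion of C: C consumed = 2ξ₁ = 0.391 × 220 → ξ₁ = 43.01 mol/min.
E balance: n_E = 0 + 2ξ₁ − 1ξ₂ = 8.03 → ξ₂ = (2·43.01 − 8.03)/1 = 77.99 mol/min.
Outlet amounts (n = n₀ + Σ ν·ξ):
  C: 220 − 2(43.01) = 134
  E: 0 + 2(43.01) − 1(77.99) = 8.03
  D: 0 + 1(77.99) = 77.99
Total out = 220 mol/min; y_D = 77.99 / 220 = 0.3545.

0.355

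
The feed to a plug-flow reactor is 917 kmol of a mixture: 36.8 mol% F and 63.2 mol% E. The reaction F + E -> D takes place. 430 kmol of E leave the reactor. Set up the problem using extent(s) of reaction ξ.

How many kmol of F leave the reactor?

For E: n = n₀ − 1ξ → 430 = 579.5 − 1ξ, giving ξ = 149.5 kmol.
Outlet amounts (n = n₀ + ν ξ):
  F: 337.5 − 1(149.5) = 187.9
  E: 579.5 − 1(149.5) = 430
  D: 0 + 1(149.5) = 149.5

188 kmol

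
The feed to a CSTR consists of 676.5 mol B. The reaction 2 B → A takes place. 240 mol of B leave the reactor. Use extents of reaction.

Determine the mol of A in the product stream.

For B: n = n₀ − 2ξ → 240 = 676.5 − 2ξ, giving ξ = 218.2 mol.
Outlet amounts (n = n₀ + ν ξ):
  B: 676.5 − 2(218.2) = 240
  A: 0 + 1(218.2) = 218.2

218 mol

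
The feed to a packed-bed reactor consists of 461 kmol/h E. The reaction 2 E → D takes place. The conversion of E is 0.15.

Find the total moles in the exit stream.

426 kmol/h

E reacted = 0.15 × 461 = 69.15 kmol/h; ν_E = −2, so ξ = 69.15/2 = 34.57 kmol/h.
Outlet amounts (n = n₀ + ν ξ):
  E: 461 − 2(34.57) = 391.9
  D: 0 + 1(34.57) = 34.57
Total out = 391.9 + 34.57 = 426.4 kmol/h.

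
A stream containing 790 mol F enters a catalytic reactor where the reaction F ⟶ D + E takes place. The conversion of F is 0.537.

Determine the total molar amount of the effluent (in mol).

F reacted = 0.537 × 790 = 424.2 mol; ν_F = −1, so ξ = 424.2/1 = 424.2 mol.
Outlet amounts (n = n₀ + ν ξ):
  F: 790 − 1(424.2) = 365.8
  D: 0 + 1(424.2) = 424.2
  E: 0 + 1(424.2) = 424.2
Total out = 365.8 + 424.2 + 424.2 = 1214 mol.

1210 mol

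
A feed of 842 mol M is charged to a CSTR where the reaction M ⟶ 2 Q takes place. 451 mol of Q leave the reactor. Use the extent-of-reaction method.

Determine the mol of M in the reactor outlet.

616 mol

For Q: n = n₀ + 2ξ → 451 = 0 + 2ξ, giving ξ = 225.5 mol.
Outlet amounts (n = n₀ + ν ξ):
  M: 842 − 1(225.5) = 616.5
  Q: 0 + 2(225.5) = 451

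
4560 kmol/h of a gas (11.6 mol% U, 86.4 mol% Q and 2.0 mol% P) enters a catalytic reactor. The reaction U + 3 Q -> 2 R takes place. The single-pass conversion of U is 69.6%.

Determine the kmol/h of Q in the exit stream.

2840 kmol/h

U reacted = 0.696 × 529 = 368.2 kmol/h; ν_U = −1, so ξ = 368.2/1 = 368.2 kmol/h.
Outlet amounts (n = n₀ + ν ξ):
  U: 529 − 1(368.2) = 160.8
  Q: 3940 − 3(368.2) = 2835
  R: 0 + 2(368.2) = 736.3
  P: 91.2 (inert)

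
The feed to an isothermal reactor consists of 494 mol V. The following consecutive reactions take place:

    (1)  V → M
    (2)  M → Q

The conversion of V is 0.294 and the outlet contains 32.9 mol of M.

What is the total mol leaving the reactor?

494 mol

Conversion of V: V consumed = 1ξ₁ = 0.294 × 494 → ξ₁ = 145.2 mol.
M balance: n_M = 0 + 1ξ₁ − 1ξ₂ = 32.9 → ξ₂ = (1·145.2 − 32.9)/1 = 112.3 mol.
Outlet amounts (n = n₀ + Σ ν·ξ):
  V: 494 − 1(145.2) = 348.8
  M: 0 + 1(145.2) − 1(112.3) = 32.9
  Q: 0 + 1(112.3) = 112.3
Total out = 348.8 + 32.9 + 112.3 = 494 mol.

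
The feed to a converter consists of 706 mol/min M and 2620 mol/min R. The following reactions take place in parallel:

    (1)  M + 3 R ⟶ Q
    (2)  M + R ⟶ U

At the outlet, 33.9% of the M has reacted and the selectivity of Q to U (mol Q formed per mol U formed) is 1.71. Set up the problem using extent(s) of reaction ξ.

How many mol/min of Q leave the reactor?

Conversion of M: M consumed = 0.339 × 706 = 239.3 mol/min = 1ξ₁ + 1ξ₂.
Selectivity: 1ξ₁ / (1ξ₂) = 1.71 → ξ₁ = 1.71 ξ₂.
Substitute: (1·1.71 + 1) ξ₂ = 239.3 → ξ₂ = 88.32 mol/min, ξ₁ = 151 mol/min.
Outlet amounts (n = n₀ + Σ ν·ξ):
  M: 706 − 1(151) − 1(88.32) = 466.7
  R: 2620 − 3(151) − 1(88.32) = 2079
  Q: 0 + 1(151) = 151
  U: 0 + 1(88.32) = 88.32

151 mol/min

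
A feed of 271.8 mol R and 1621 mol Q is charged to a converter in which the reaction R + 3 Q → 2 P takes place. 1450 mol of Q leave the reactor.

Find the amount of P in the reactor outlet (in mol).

For Q: n = n₀ − 3ξ → 1450 = 1621 − 3ξ, giving ξ = 57 mol.
Outlet amounts (n = n₀ + ν ξ):
  R: 271.8 − 1(57) = 214.8
  Q: 1621 − 3(57) = 1450
  P: 0 + 2(57) = 114

114 mol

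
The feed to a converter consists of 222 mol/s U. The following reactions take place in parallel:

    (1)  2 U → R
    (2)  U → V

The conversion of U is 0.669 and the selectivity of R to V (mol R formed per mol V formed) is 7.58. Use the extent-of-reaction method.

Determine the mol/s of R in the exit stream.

Conversion of U: U consumed = 0.669 × 222 = 148.5 mol/s = 2ξ₁ + 1ξ₂.
Selectivity: 1ξ₁ / (1ξ₂) = 7.58 → ξ₁ = 7.58 ξ₂.
Substitute: (2·7.58 + 1) ξ₂ = 148.5 → ξ₂ = 9.19 mol/s, ξ₁ = 69.66 mol/s.
Outlet amounts (n = n₀ + Σ ν·ξ):
  U: 222 − 2(69.66) − 1(9.19) = 73.48
  R: 0 + 1(69.66) = 69.66
  V: 0 + 1(9.19) = 9.19

69.7 mol/s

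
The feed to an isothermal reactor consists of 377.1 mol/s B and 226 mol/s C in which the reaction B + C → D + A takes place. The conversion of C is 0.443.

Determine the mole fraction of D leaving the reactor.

0.166

C reacted = 0.443 × 226 = 100.1 mol/s; ν_C = −1, so ξ = 100.1/1 = 100.1 mol/s.
Outlet amounts (n = n₀ + ν ξ):
  B: 377.1 − 1(100.1) = 277
  C: 226 − 1(100.1) = 125.9
  D: 0 + 1(100.1) = 100.1
  A: 0 + 1(100.1) = 100.1
Total out = 603.1 mol/s; y_D = 100.1 / 603.1 = 0.166.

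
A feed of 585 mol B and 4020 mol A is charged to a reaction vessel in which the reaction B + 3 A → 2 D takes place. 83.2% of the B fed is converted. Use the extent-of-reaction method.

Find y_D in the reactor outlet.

0.268

B reacted = 0.832 × 585 = 486.7 mol; ν_B = −1, so ξ = 486.7/1 = 486.7 mol.
Outlet amounts (n = n₀ + ν ξ):
  B: 585 − 1(486.7) = 98.28
  A: 4020 − 3(486.7) = 2560
  D: 0 + 2(486.7) = 973.4
Total out = 3632 mol; y_D = 973.4 / 3632 = 0.2681.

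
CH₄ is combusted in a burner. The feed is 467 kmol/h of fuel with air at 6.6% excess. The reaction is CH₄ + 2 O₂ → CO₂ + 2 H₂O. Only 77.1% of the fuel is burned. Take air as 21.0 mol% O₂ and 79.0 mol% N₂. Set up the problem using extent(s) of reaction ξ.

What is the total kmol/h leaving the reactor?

5210 kmol/h

Stoichiometric O₂ = 2 × 467 = 934 kmol/h; O₂ fed = 934 × 1.066 = 995.6 kmol/h.
N₂ fed = 995.6 × 79/21 = 3746 kmol/h.
Fuel reacted = 0.771 × 467 → ξ = 360.1 kmol/h.
Outlet (n = n₀ + ν ξ):
  CH₄: 467 − 1(360.1) = 106.9
  O₂: 995.6 − 2(360.1) = 275.5
  N₂: 3746 (inert)
  CO₂: 0 + 1(360.1) = 360.1
  H₂O: 0 + 2(360.1) = 720.1
Total out = 106.9 + 275.5 + 3746 + 360.1 + 720.1 = 5208 kmol/h.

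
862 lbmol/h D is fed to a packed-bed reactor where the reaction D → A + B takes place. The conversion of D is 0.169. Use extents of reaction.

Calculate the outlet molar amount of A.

146 lbmol/h

D reacted = 0.169 × 862 = 145.7 lbmol/h; ν_D = −1, so ξ = 145.7/1 = 145.7 lbmol/h.
Outlet amounts (n = n₀ + ν ξ):
  D: 862 − 1(145.7) = 716.3
  A: 0 + 1(145.7) = 145.7
  B: 0 + 1(145.7) = 145.7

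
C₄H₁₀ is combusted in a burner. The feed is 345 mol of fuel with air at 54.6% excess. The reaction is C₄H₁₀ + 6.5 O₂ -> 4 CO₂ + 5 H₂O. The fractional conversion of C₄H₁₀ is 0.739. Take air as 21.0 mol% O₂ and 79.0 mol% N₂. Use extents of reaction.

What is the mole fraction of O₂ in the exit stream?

0.105

Stoichiometric O₂ = 6.5 × 345 = 2242 mol; O₂ fed = 2242 × 1.546 = 3467 mol.
N₂ fed = 3467 × 79/21 = 13040 mol.
Fuel reacted = 0.739 × 345 → ξ = 255 mol.
Outlet (n = n₀ + ν ξ):
  C₄H₁₀: 345 − 1(255) = 90.05
  O₂: 3467 − 6.5(255) = 1810
  N₂: 13040 (inert)
  CO₂: 0 + 4(255) = 1020
  H₂O: 0 + 5(255) = 1275
Total out = 17240 mol; y_O₂ = 1810 / 17240 = 0.105.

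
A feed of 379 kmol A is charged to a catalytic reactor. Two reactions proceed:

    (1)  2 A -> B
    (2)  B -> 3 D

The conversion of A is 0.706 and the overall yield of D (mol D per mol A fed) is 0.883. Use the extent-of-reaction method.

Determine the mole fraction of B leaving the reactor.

Conversion of A: A consumed = 2ξ₁ = 0.706 × 379 → ξ₁ = 133.8 kmol.
Yield of D: 3ξ₂ / 379 = 0.883 → ξ₂ = 111.6 kmol.
Outlet amounts (n = n₀ + Σ ν·ξ):
  A: 379 − 2(133.8) = 111.4
  B: 0 + 1(133.8) − 1(111.6) = 22.23
  D: 0 + 3(111.6) = 334.7
Total out = 468.3 kmol; y_B = 22.23 / 468.3 = 0.04748.

0.0475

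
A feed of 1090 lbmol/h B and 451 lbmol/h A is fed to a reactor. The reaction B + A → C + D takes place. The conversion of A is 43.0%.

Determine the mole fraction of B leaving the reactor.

A reacted = 0.43 × 451 = 193.9 lbmol/h; ν_A = −1, so ξ = 193.9/1 = 193.9 lbmol/h.
Outlet amounts (n = n₀ + ν ξ):
  B: 1090 − 1(193.9) = 896.1
  A: 451 − 1(193.9) = 257.1
  C: 0 + 1(193.9) = 193.9
  D: 0 + 1(193.9) = 193.9
Total out = 1541 lbmol/h; y_B = 896.1 / 1541 = 0.5815.

0.581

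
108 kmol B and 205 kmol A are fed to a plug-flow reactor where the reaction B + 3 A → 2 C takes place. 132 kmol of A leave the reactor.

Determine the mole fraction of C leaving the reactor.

0.184

For A: n = n₀ − 3ξ → 132 = 205 − 3ξ, giving ξ = 24.33 kmol.
Outlet amounts (n = n₀ + ν ξ):
  B: 108 − 1(24.33) = 83.67
  A: 205 − 3(24.33) = 132
  C: 0 + 2(24.33) = 48.67
Total out = 264.3 kmol; y_C = 48.67 / 264.3 = 0.1841.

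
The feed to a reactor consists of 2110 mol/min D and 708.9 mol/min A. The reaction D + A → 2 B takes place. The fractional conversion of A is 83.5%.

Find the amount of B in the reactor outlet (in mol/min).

1180 mol/min

A reacted = 0.835 × 708.9 = 591.9 mol/min; ν_A = −1, so ξ = 591.9/1 = 591.9 mol/min.
Outlet amounts (n = n₀ + ν ξ):
  D: 2110 − 1(591.9) = 1518
  A: 708.9 − 1(591.9) = 117
  B: 0 + 2(591.9) = 1184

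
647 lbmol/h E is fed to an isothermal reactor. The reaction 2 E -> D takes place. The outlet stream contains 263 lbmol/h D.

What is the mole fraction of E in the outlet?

For D: n = n₀ + 1ξ → 263 = 0 + 1ξ, giving ξ = 263 lbmol/h.
Outlet amounts (n = n₀ + ν ξ):
  E: 647 − 2(263) = 121
  D: 0 + 1(263) = 263
Total out = 384 lbmol/h; y_E = 121 / 384 = 0.3151.

0.315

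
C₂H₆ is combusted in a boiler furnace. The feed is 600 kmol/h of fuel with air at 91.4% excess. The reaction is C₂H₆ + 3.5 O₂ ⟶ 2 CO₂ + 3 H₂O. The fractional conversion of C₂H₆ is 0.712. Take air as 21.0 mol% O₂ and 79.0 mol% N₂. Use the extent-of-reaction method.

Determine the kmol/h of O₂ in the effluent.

Stoichiometric O₂ = 3.5 × 600 = 2100 kmol/h; O₂ fed = 2100 × 1.914 = 4019 kmol/h.
N₂ fed = 4019 × 79/21 = 15120 kmol/h.
Fuel reacted = 0.712 × 600 → ξ = 427.2 kmol/h.
Outlet (n = n₀ + ν ξ):
  C₂H₆: 600 − 1(427.2) = 172.8
  O₂: 4019 − 3.5(427.2) = 2524
  N₂: 15120 (inert)
  CO₂: 0 + 2(427.2) = 854.4
  H₂O: 0 + 3(427.2) = 1282

2520 kmol/h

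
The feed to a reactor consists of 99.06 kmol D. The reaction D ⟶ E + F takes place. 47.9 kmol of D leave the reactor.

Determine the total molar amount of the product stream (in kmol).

150 kmol

For D: n = n₀ − 1ξ → 47.9 = 99.06 − 1ξ, giving ξ = 51.16 kmol.
Outlet amounts (n = n₀ + ν ξ):
  D: 99.06 − 1(51.16) = 47.9
  E: 0 + 1(51.16) = 51.16
  F: 0 + 1(51.16) = 51.16
Total out = 47.9 + 51.16 + 51.16 = 150.2 kmol.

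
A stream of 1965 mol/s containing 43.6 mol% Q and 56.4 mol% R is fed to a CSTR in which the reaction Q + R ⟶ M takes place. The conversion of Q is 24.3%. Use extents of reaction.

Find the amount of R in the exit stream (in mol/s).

Q reacted = 0.243 × 856.7 = 208.2 mol/s; ν_Q = −1, so ξ = 208.2/1 = 208.2 mol/s.
Outlet amounts (n = n₀ + ν ξ):
  Q: 856.7 − 1(208.2) = 648.6
  R: 1108 − 1(208.2) = 900.1
  M: 0 + 1(208.2) = 208.2

900 mol/s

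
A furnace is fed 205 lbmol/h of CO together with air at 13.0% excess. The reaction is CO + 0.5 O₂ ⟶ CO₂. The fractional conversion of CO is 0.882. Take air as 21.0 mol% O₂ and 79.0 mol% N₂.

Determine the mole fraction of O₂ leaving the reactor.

0.0382

Stoichiometric O₂ = 0.5 × 205 = 102.5 lbmol/h; O₂ fed = 102.5 × 1.130 = 115.8 lbmol/h.
N₂ fed = 115.8 × 79/21 = 435.7 lbmol/h.
Fuel reacted = 0.882 × 205 → ξ = 180.8 lbmol/h.
Outlet (n = n₀ + ν ξ):
  CO: 205 − 1(180.8) = 24.19
  O₂: 115.8 − 0.5(180.8) = 25.42
  N₂: 435.7 (inert)
  CO₂: 0 + 1(180.8) = 180.8
Total out = 666.1 lbmol/h; y_O₂ = 25.42 / 666.1 = 0.03816.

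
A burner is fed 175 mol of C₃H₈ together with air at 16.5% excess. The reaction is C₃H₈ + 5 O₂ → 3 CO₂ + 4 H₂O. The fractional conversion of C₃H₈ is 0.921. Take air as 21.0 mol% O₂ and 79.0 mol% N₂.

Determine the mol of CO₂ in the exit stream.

Stoichiometric O₂ = 5 × 175 = 875 mol; O₂ fed = 875 × 1.165 = 1019 mol.
N₂ fed = 1019 × 79/21 = 3835 mol.
Fuel reacted = 0.921 × 175 → ξ = 161.2 mol.
Outlet (n = n₀ + ν ξ):
  C₃H₈: 175 − 1(161.2) = 13.82
  O₂: 1019 − 5(161.2) = 213.5
  N₂: 3835 (inert)
  CO₂: 0 + 3(161.2) = 483.5
  H₂O: 0 + 4(161.2) = 644.7

484 mol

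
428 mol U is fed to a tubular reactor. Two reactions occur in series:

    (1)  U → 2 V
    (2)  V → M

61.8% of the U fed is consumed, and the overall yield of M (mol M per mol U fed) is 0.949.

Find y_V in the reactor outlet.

0.177

Conversion of U: U consumed = 1ξ₁ = 0.618 × 428 → ξ₁ = 264.5 mol.
Yield of M: 1ξ₂ / 428 = 0.949 → ξ₂ = 406.2 mol.
Outlet amounts (n = n₀ + Σ ν·ξ):
  U: 428 − 1(264.5) = 163.5
  V: 0 + 2(264.5) − 1(406.2) = 122.8
  M: 0 + 1(406.2) = 406.2
Total out = 692.5 mol; y_V = 122.8 / 692.5 = 0.1774.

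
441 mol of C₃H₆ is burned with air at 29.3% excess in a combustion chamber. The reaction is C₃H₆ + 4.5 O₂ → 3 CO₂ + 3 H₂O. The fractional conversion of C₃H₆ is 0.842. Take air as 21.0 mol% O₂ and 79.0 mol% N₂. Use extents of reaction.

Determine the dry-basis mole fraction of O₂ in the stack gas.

Stoichiometric O₂ = 4.5 × 441 = 1984 mol; O₂ fed = 1984 × 1.293 = 2566 mol.
N₂ fed = 2566 × 79/21 = 9653 mol.
Fuel reacted = 0.842 × 441 → ξ = 371.3 mol.
Outlet (n = n₀ + ν ξ):
  C₃H₆: 441 − 1(371.3) = 69.68
  O₂: 2566 − 4.5(371.3) = 895
  N₂: 9653 (inert)
  CO₂: 0 + 3(371.3) = 1114
  H₂O: 0 + 3(371.3) = 1114
Dry total = 11730 mol; y_O₂ (dry) = 895 / 11730 = 0.07629.

0.0763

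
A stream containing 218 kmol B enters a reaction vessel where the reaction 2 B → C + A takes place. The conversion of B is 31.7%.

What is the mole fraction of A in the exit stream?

0.158

B reacted = 0.317 × 218 = 69.11 kmol; ν_B = −2, so ξ = 69.11/2 = 34.55 kmol.
Outlet amounts (n = n₀ + ν ξ):
  B: 218 − 2(34.55) = 148.9
  C: 0 + 1(34.55) = 34.55
  A: 0 + 1(34.55) = 34.55
Total out = 218 kmol; y_A = 34.55 / 218 = 0.1585.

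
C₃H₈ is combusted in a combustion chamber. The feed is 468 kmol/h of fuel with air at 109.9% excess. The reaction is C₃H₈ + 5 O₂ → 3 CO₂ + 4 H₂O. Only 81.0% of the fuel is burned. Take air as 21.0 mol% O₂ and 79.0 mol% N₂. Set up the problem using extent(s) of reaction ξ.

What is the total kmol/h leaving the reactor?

Stoichiometric O₂ = 5 × 468 = 2340 kmol/h; O₂ fed = 2340 × 2.099 = 4912 kmol/h.
N₂ fed = 4912 × 79/21 = 18480 kmol/h.
Fuel reacted = 0.81 × 468 → ξ = 379.1 kmol/h.
Outlet (n = n₀ + ν ξ):
  C₃H₈: 468 − 1(379.1) = 88.92
  O₂: 4912 − 5(379.1) = 3016
  N₂: 18480 (inert)
  CO₂: 0 + 3(379.1) = 1137
  H₂O: 0 + 4(379.1) = 1516
Total out = 88.92 + 3016 + 18480 + 1137 + 1516 = 24240 kmol/h.

24200 kmol/h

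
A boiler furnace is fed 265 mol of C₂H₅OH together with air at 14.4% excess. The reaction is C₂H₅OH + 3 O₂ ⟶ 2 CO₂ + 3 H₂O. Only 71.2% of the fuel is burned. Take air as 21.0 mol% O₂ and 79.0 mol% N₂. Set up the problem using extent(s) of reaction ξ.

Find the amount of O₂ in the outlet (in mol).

Stoichiometric O₂ = 3 × 265 = 795 mol; O₂ fed = 795 × 1.144 = 909.5 mol.
N₂ fed = 909.5 × 79/21 = 3421 mol.
Fuel reacted = 0.712 × 265 → ξ = 188.7 mol.
Outlet (n = n₀ + ν ξ):
  C₂H₅OH: 265 − 1(188.7) = 76.32
  O₂: 909.5 − 3(188.7) = 343.4
  N₂: 3421 (inert)
  CO₂: 0 + 2(188.7) = 377.4
  H₂O: 0 + 3(188.7) = 566

343 mol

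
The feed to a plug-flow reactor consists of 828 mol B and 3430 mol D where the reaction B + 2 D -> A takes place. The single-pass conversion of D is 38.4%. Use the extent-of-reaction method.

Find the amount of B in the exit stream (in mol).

169 mol

D reacted = 0.384 × 3430 = 1317 mol; ν_D = −2, so ξ = 1317/2 = 658.6 mol.
Outlet amounts (n = n₀ + ν ξ):
  B: 828 − 1(658.6) = 169.4
  D: 3430 − 2(658.6) = 2113
  A: 0 + 1(658.6) = 658.6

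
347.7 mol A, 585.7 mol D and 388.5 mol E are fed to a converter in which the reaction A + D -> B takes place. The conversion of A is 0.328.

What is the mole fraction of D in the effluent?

0.39

A reacted = 0.328 × 347.7 = 114 mol; ν_A = −1, so ξ = 114/1 = 114 mol.
Outlet amounts (n = n₀ + ν ξ):
  A: 347.7 − 1(114) = 233.7
  D: 585.7 − 1(114) = 471.7
  B: 0 + 1(114) = 114
  E: 388.5 (inert)
Total out = 1208 mol; y_D = 471.7 / 1208 = 0.3905.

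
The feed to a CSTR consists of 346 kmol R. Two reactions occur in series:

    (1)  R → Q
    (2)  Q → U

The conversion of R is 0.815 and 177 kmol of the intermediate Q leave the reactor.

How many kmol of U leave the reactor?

105 kmol

Conversion of R: R consumed = 1ξ₁ = 0.815 × 346 → ξ₁ = 282 kmol.
Q balance: n_Q = 0 + 1ξ₁ − 1ξ₂ = 177 → ξ₂ = (1·282 − 177)/1 = 105 kmol.
Outlet amounts (n = n₀ + Σ ν·ξ):
  R: 346 − 1(282) = 64.01
  Q: 0 + 1(282) − 1(105) = 177
  U: 0 + 1(105) = 105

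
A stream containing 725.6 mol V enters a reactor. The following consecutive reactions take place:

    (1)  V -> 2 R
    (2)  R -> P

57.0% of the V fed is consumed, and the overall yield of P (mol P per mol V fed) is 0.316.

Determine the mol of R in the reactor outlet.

Conversion of V: V consumed = 1ξ₁ = 0.57 × 725.6 → ξ₁ = 413.6 mol.
Yield of P: 1ξ₂ / 725.6 = 0.316 → ξ₂ = 229.3 mol.
Outlet amounts (n = n₀ + Σ ν·ξ):
  V: 725.6 − 1(413.6) = 312
  R: 0 + 2(413.6) − 1(229.3) = 597.9
  P: 0 + 1(229.3) = 229.3

598 mol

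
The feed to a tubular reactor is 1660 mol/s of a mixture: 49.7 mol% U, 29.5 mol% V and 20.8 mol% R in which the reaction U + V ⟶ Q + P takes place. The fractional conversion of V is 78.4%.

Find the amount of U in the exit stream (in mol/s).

441 mol/s

V reacted = 0.784 × 489.7 = 383.9 mol/s; ν_V = −1, so ξ = 383.9/1 = 383.9 mol/s.
Outlet amounts (n = n₀ + ν ξ):
  U: 825 − 1(383.9) = 441.1
  V: 489.7 − 1(383.9) = 105.8
  Q: 0 + 1(383.9) = 383.9
  P: 0 + 1(383.9) = 383.9
  R: 345.3 (inert)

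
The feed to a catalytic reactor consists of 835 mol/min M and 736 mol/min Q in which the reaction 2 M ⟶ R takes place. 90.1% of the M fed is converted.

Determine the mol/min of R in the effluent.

M reacted = 0.901 × 835 = 752.3 mol/min; ν_M = −2, so ξ = 752.3/2 = 376.2 mol/min.
Outlet amounts (n = n₀ + ν ξ):
  M: 835 − 2(376.2) = 82.66
  R: 0 + 1(376.2) = 376.2
  Q: 736 (inert)

376 mol/min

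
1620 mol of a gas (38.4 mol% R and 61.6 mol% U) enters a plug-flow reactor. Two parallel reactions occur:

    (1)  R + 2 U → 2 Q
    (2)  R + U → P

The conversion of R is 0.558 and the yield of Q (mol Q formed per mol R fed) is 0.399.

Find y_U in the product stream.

Yield of Q: 2ξ₁ / 622.1 = 0.399 → ξ₁ = 124.1 mol.
Conversion of R: 1ξ₁ + 1ξ₂ = 0.558 × 622.1 = 347.1 → ξ₂ = 223 mol.
Outlet amounts (n = n₀ + Σ ν·ξ):
  R: 622.1 − 1(124.1) − 1(223) = 275
  U: 997.9 − 2(124.1) − 1(223) = 526.7
  Q: 0 + 2(124.1) = 248.2
  P: 0 + 1(223) = 223
Total out = 1273 mol; y_U = 526.7 / 1273 = 0.4138.

0.414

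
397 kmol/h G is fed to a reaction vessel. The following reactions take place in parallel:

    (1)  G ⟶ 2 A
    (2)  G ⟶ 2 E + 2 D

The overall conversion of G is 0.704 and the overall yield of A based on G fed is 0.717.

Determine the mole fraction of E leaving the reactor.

Yield of A: 2ξ₁ / 397 = 0.717 → ξ₁ = 142.3 kmol/h.
Conversion of G: 1ξ₁ + 1ξ₂ = 0.704 × 397 = 279.5 → ξ₂ = 137.2 kmol/h.
Outlet amounts (n = n₀ + Σ ν·ξ):
  G: 397 − 1(142.3) − 1(137.2) = 117.5
  A: 0 + 2(142.3) = 284.6
  E: 0 + 2(137.2) = 274.3
  D: 0 + 2(137.2) = 274.3
Total out = 950.8 kmol/h; y_E = 274.3 / 950.8 = 0.2885.

0.289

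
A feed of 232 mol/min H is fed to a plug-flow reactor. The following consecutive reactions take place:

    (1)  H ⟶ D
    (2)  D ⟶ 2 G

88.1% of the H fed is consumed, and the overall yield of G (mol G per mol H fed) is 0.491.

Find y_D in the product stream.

0.51

Conversion of H: H consumed = 1ξ₁ = 0.881 × 232 → ξ₁ = 204.4 mol/min.
Yield of G: 2ξ₂ / 232 = 0.491 → ξ₂ = 56.96 mol/min.
Outlet amounts (n = n₀ + Σ ν·ξ):
  H: 232 − 1(204.4) = 27.61
  D: 0 + 1(204.4) − 1(56.96) = 147.4
  G: 0 + 2(56.96) = 113.9
Total out = 289 mol/min; y_D = 147.4 / 289 = 0.5102.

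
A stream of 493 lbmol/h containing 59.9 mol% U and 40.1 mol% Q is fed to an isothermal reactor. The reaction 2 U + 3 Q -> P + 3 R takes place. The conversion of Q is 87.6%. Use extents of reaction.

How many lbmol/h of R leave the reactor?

173 lbmol/h

Q reacted = 0.876 × 197.7 = 173.2 lbmol/h; ν_Q = −3, so ξ = 173.2/3 = 57.73 lbmol/h.
Outlet amounts (n = n₀ + ν ξ):
  U: 295.3 − 2(57.73) = 179.9
  Q: 197.7 − 3(57.73) = 24.51
  P: 0 + 1(57.73) = 57.73
  R: 0 + 3(57.73) = 173.2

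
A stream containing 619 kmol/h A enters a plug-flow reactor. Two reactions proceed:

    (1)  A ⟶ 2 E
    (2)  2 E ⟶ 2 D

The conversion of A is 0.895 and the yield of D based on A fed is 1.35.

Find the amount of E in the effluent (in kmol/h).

Conversion of A: A consumed = 1ξ₁ = 0.895 × 619 → ξ₁ = 554 kmol/h.
Yield of D: 2ξ₂ / 619 = 1.35 → ξ₂ = 417.8 kmol/h.
Outlet amounts (n = n₀ + Σ ν·ξ):
  A: 619 − 1(554) = 65
  E: 0 + 2(554) − 2(417.8) = 272.4
  D: 0 + 2(417.8) = 835.7

272 kmol/h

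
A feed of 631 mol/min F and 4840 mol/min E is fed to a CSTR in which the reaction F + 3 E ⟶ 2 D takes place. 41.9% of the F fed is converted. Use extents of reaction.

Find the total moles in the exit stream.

4940 mol/min

F reacted = 0.419 × 631 = 264.4 mol/min; ν_F = −1, so ξ = 264.4/1 = 264.4 mol/min.
Outlet amounts (n = n₀ + ν ξ):
  F: 631 − 1(264.4) = 366.6
  E: 4840 − 3(264.4) = 4047
  D: 0 + 2(264.4) = 528.8
Total out = 366.6 + 4047 + 528.8 = 4942 mol/min.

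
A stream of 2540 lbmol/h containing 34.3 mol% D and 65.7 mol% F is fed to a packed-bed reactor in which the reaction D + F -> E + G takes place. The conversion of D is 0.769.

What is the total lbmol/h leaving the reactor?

2540 lbmol/h

D reacted = 0.769 × 871.2 = 670 lbmol/h; ν_D = −1, so ξ = 670/1 = 670 lbmol/h.
Outlet amounts (n = n₀ + ν ξ):
  D: 871.2 − 1(670) = 201.3
  F: 1669 − 1(670) = 998.8
  E: 0 + 1(670) = 670
  G: 0 + 1(670) = 670
Total out = 201.3 + 998.8 + 670 + 670 = 2540 lbmol/h.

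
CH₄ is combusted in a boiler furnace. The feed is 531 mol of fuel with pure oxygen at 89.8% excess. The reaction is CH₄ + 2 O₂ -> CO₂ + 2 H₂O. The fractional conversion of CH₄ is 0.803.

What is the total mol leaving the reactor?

2550 mol

Stoichiometric O₂ = 2 × 531 = 1062 mol; O₂ fed = 1062 × 1.898 = 2016 mol.
Fuel reacted = 0.803 × 531 → ξ = 426.4 mol.
Outlet (n = n₀ + ν ξ):
  CH₄: 531 − 1(426.4) = 104.6
  O₂: 2016 − 2(426.4) = 1163
  CO₂: 0 + 1(426.4) = 426.4
  H₂O: 0 + 2(426.4) = 852.8
Total out = 104.6 + 1163 + 426.4 + 852.8 = 2547 mol.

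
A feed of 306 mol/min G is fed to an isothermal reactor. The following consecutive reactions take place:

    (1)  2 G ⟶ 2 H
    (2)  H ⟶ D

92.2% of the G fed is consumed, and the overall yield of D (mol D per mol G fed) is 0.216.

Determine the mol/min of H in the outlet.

Conversion of G: G consumed = 2ξ₁ = 0.922 × 306 → ξ₁ = 141.1 mol/min.
Yield of D: 1ξ₂ / 306 = 0.216 → ξ₂ = 66.1 mol/min.
Outlet amounts (n = n₀ + Σ ν·ξ):
  G: 306 − 2(141.1) = 23.87
  H: 0 + 2(141.1) − 1(66.1) = 216
  D: 0 + 1(66.1) = 66.1

216 mol/min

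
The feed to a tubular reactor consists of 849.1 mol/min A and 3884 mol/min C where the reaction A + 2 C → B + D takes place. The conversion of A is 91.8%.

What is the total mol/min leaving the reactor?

A reacted = 0.918 × 849.1 = 779.5 mol/min; ν_A = −1, so ξ = 779.5/1 = 779.5 mol/min.
Outlet amounts (n = n₀ + ν ξ):
  A: 849.1 − 1(779.5) = 69.63
  C: 3884 − 2(779.5) = 2325
  B: 0 + 1(779.5) = 779.5
  D: 0 + 1(779.5) = 779.5
Total out = 69.63 + 2325 + 779.5 + 779.5 = 3954 mol/min.

3950 mol/min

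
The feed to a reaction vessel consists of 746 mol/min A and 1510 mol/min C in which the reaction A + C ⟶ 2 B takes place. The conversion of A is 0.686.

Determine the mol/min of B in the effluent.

A reacted = 0.686 × 746 = 511.8 mol/min; ν_A = −1, so ξ = 511.8/1 = 511.8 mol/min.
Outlet amounts (n = n₀ + ν ξ):
  A: 746 − 1(511.8) = 234.2
  C: 1510 − 1(511.8) = 998.2
  B: 0 + 2(511.8) = 1024

1020 mol/min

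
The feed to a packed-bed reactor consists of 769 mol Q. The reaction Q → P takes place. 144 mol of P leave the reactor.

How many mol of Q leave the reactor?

For P: n = n₀ + 1ξ → 144 = 0 + 1ξ, giving ξ = 144 mol.
Outlet amounts (n = n₀ + ν ξ):
  Q: 769 − 1(144) = 625
  P: 0 + 1(144) = 144

625 mol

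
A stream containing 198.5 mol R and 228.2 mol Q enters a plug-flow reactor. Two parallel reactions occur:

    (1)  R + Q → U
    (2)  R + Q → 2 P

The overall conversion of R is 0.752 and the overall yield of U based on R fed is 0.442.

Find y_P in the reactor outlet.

Yield of U: 1ξ₁ / 198.5 = 0.442 → ξ₁ = 87.74 mol.
Conversion of R: 1ξ₁ + 1ξ₂ = 0.752 × 198.5 = 149.3 → ξ₂ = 61.53 mol.
Outlet amounts (n = n₀ + Σ ν·ξ):
  R: 198.5 − 1(87.74) − 1(61.53) = 49.23
  Q: 228.2 − 1(87.74) − 1(61.53) = 78.93
  U: 0 + 1(87.74) = 87.74
  P: 0 + 2(61.53) = 123.1
Total out = 339 mol; y_P = 123.1 / 339 = 0.3631.

0.363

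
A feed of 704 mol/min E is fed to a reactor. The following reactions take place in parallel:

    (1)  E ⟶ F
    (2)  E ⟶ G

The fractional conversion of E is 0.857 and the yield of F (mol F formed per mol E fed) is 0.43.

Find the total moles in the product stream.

704 mol/min

Yield of F: 1ξ₁ / 704 = 0.43 → ξ₁ = 302.7 mol/min.
Conversion of E: 1ξ₁ + 1ξ₂ = 0.857 × 704 = 603.3 → ξ₂ = 300.6 mol/min.
Outlet amounts (n = n₀ + Σ ν·ξ):
  E: 704 − 1(302.7) − 1(300.6) = 100.7
  F: 0 + 1(302.7) = 302.7
  G: 0 + 1(300.6) = 300.6
Total out = 100.7 + 302.7 + 300.6 = 704 mol/min.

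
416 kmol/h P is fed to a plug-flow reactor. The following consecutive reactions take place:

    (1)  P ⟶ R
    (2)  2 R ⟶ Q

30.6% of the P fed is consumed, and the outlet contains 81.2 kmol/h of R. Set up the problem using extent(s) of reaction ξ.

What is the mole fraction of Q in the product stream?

Conversion of P: P consumed = 1ξ₁ = 0.306 × 416 → ξ₁ = 127.3 kmol/h.
R balance: n_R = 0 + 1ξ₁ − 2ξ₂ = 81.2 → ξ₂ = (1·127.3 − 81.2)/2 = 23.05 kmol/h.
Outlet amounts (n = n₀ + Σ ν·ξ):
  P: 416 − 1(127.3) = 288.7
  R: 0 + 1(127.3) − 2(23.05) = 81.2
  Q: 0 + 1(23.05) = 23.05
Total out = 393 kmol/h; y_Q = 23.05 / 393 = 0.05865.

0.0587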